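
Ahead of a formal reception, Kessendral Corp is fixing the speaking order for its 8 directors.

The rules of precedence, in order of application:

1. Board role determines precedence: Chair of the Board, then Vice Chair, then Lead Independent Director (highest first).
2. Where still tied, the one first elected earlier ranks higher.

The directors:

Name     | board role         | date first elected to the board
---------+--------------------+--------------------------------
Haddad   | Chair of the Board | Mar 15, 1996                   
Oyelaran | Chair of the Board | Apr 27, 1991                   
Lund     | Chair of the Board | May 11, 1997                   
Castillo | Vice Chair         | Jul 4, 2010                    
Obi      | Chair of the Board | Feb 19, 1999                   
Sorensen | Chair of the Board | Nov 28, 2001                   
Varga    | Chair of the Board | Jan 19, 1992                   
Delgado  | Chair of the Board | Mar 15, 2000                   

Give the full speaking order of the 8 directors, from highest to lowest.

By board role: Oyelaran, Varga, Haddad, Lund, Obi, Delgado and Sorensen (Chair of the Board); then Castillo (Vice Chair).
Among Oyelaran, Varga, Haddad, Lund, Obi, Delgado and Sorensen, by date first elected to the board (earlier first): Oyelaran (Apr 27, 1991) before Varga (Jan 19, 1992) before Haddad (Mar 15, 1996) before Lund (May 11, 1997) before Obi (Feb 19, 1999) before Delgado (Mar 15, 2000) before Sorensen (Nov 28, 2001).
Full order: Oyelaran, Varga, Haddad, Lund, Obi, Delgado, Sorensen, Castillo.

Oyelaran, Varga, Haddad, Lund, Obi, Delgado, Sorensen, Castillo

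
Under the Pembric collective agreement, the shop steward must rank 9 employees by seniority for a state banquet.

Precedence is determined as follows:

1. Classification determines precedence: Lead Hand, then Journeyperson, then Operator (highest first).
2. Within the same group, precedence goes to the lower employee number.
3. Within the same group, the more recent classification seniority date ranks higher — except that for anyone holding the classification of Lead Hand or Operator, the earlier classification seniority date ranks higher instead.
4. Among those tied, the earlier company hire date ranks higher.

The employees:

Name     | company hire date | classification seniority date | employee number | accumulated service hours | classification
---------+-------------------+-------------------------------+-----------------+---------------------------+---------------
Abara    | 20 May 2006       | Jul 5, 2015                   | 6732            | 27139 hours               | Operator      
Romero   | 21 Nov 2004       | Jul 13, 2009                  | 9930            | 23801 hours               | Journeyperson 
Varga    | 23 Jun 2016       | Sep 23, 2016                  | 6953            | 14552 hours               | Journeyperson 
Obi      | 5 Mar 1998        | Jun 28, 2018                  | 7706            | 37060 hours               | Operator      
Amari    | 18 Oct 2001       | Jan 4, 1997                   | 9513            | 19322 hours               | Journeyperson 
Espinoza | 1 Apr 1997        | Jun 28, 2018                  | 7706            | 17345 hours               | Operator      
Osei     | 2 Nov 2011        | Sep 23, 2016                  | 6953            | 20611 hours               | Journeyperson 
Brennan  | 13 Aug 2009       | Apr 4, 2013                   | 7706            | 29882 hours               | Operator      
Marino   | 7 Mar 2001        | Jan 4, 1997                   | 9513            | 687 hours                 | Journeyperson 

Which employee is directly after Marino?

Amari

By classification: Osei, Varga, Marino, Amari and Romero (Journeyperson); then Abara, Brennan, Espinoza and Obi (Operator).
Among Osei, Varga, Marino, Amari and Romero, by employee number (lower first): Osei and Varga (6953) before Marino and Amari (9513) before Romero (9930).
Osei and Varga both have classification seniority date Sep 23, 2016, so the next rule applies.
Among Osei and Varga, by company hire date (earlier first): Osei (2 Nov 2011) before Varga (23 Jun 2016).
Marino and Amari both have classification seniority date Jan 4, 1997, so the next rule applies.
Among Marino and Amari, by company hire date (earlier first): Marino (7 Mar 2001) before Amari (18 Oct 2001).
Among Abara, Brennan, Espinoza and Obi, by employee number (lower first): Abara (6732) before Brennan, Espinoza and Obi (7706).
Among Brennan, Espinoza and Obi, by classification seniority date (earlier first) (reversed rule for this group): Brennan (Apr 4, 2013) before Espinoza and Obi (Jun 28, 2018).
Among Espinoza and Obi, by company hire date (earlier first): Espinoza (1 Apr 1997) before Obi (5 Mar 1998).
Order: Osei, Varga, Marino, Amari, Romero, Abara, Brennan, Espinoza, Obi.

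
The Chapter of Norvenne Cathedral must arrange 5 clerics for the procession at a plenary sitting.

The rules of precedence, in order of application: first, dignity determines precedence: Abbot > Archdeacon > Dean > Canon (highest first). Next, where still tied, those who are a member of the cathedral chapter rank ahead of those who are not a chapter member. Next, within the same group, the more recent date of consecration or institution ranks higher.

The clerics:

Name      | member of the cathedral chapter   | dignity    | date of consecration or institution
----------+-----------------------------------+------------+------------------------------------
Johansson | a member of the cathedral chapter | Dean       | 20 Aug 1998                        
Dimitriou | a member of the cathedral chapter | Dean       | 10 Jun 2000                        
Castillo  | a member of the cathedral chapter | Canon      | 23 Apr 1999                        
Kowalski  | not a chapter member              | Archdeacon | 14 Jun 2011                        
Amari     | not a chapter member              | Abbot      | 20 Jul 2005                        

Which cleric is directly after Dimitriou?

Johansson

By dignity: Amari (Abbot); then Kowalski (Archdeacon); then Dimitriou and Johansson (Dean); then Castillo (Canon).
Dimitriou and Johansson are each a member of the cathedral chapter, so the next rule applies.
Among Dimitriou and Johansson, by date of consecration or institution (later first): Dimitriou (10 Jun 2000) before Johansson (20 Aug 1998).
Order: Amari, Kowalski, Dimitriou, Johansson, Castillo.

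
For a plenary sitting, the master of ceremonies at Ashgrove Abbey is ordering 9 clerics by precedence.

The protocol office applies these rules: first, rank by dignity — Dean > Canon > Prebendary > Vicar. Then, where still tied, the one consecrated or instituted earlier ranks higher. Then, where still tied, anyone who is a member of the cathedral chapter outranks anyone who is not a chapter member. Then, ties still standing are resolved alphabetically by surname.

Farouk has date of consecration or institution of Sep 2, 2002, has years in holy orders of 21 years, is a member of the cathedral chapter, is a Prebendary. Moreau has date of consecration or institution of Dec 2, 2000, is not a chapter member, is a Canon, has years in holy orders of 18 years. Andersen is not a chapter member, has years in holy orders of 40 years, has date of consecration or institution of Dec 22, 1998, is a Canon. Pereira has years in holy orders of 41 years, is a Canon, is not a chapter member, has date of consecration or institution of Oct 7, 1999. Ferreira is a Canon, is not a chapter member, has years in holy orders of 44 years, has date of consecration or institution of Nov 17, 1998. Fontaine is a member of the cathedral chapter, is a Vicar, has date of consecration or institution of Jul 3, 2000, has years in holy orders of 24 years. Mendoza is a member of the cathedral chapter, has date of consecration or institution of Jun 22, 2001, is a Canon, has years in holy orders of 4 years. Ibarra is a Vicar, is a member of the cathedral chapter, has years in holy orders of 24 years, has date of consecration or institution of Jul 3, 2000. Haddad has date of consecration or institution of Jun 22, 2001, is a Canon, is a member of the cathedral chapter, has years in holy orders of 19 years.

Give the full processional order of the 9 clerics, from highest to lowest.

By dignity: Ferreira, Andersen, Pereira, Moreau, Haddad and Mendoza (Canon); then Farouk (Prebendary); then Fontaine and Ibarra (Vicar).
Among Ferreira, Andersen, Pereira, Moreau, Haddad and Mendoza, by date of consecration or institution (earlier first): Ferreira (Nov 17, 1998) before Andersen (Dec 22, 1998) before Pereira (Oct 7, 1999) before Moreau (Dec 2, 2000) before Haddad and Mendoza (Jun 22, 2001).
Haddad and Mendoza are each a member of the cathedral chapter, so the next rule applies.
Among Haddad and Mendoza, alphabetically by surname: Haddad before Mendoza.
Fontaine and Ibarra both have date of consecration or institution Jul 3, 2000, so the next rule applies.
Fontaine and Ibarra are each a member of the cathedral chapter, so the next rule applies.
Among Fontaine and Ibarra, alphabetically by surname: Fontaine before Ibarra.
Full order: Ferreira, Andersen, Pereira, Moreau, Haddad, Mendoza, Farouk, Fontaine, Ibarra.

Ferreira, Andersen, Pereira, Moreau, Haddad, Mendoza, Farouk, Fontaine, Ibarra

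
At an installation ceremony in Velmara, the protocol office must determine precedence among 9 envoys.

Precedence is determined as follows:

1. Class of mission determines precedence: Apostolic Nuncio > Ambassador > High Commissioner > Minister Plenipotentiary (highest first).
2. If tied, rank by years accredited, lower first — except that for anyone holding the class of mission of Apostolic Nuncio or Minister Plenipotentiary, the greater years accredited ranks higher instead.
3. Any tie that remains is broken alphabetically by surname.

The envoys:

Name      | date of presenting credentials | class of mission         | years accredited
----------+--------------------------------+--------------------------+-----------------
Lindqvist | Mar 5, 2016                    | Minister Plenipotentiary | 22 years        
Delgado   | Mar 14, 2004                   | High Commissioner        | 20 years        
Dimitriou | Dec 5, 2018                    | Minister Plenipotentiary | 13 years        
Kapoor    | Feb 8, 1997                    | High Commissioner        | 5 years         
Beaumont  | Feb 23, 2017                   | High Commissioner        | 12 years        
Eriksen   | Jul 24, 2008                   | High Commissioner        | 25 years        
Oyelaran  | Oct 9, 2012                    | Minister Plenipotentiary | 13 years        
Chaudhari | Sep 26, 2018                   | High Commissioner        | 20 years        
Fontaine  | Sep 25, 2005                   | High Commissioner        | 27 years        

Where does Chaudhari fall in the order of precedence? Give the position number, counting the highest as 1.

3

By class of mission: Kapoor, Beaumont, Chaudhari, Delgado, Eriksen and Fontaine (High Commissioner); then Lindqvist, Dimitriou and Oyelaran (Minister Plenipotentiary).
Among Kapoor, Beaumont, Chaudhari, Delgado, Eriksen and Fontaine, by years accredited (lower first): Kapoor (5 years) before Beaumont (12 years) before Chaudhari and Delgado (20 years) before Eriksen (25 years) before Fontaine (27 years).
Among Chaudhari and Delgado, alphabetically by surname: Chaudhari before Delgado.
Among Lindqvist, Dimitriou and Oyelaran, by years accredited (higher first) (reversed rule for this group): Lindqvist (22 years) before Dimitriou and Oyelaran (13 years).
Among Dimitriou and Oyelaran, alphabetically by surname: Dimitriou before Oyelaran.
Order: Kapoor, Beaumont, Chaudhari, Delgado, Eriksen, Fontaine, Lindqvist, Dimitriou, Oyelaran. So position 3.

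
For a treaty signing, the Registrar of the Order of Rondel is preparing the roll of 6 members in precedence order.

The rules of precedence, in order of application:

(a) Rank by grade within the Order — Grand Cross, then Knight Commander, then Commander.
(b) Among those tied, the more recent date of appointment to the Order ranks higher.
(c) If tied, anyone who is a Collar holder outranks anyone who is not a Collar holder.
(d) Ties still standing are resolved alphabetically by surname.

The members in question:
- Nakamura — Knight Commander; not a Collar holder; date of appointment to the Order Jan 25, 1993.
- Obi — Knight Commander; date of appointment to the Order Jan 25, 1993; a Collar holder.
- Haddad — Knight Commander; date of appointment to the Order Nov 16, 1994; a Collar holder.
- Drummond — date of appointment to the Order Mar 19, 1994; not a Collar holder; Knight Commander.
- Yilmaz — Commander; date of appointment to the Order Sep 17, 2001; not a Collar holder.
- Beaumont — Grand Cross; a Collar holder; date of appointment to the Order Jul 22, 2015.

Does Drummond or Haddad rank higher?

Haddad

By grade within the Order: Beaumont (Grand Cross); then Haddad, Drummond, Obi and Nakamura (Knight Commander); then Yilmaz (Commander).
Among Haddad, Drummond, Obi and Nakamura, by date of appointment to the Order (later first): Haddad (Nov 16, 1994) before Drummond (Mar 19, 1994) before Obi and Nakamura (Jan 25, 1993).
Among Obi and Nakamura, a Collar holder before not a Collar holder: Obi (a Collar holder) before Nakamura (not a Collar holder).
So Haddad takes precedence.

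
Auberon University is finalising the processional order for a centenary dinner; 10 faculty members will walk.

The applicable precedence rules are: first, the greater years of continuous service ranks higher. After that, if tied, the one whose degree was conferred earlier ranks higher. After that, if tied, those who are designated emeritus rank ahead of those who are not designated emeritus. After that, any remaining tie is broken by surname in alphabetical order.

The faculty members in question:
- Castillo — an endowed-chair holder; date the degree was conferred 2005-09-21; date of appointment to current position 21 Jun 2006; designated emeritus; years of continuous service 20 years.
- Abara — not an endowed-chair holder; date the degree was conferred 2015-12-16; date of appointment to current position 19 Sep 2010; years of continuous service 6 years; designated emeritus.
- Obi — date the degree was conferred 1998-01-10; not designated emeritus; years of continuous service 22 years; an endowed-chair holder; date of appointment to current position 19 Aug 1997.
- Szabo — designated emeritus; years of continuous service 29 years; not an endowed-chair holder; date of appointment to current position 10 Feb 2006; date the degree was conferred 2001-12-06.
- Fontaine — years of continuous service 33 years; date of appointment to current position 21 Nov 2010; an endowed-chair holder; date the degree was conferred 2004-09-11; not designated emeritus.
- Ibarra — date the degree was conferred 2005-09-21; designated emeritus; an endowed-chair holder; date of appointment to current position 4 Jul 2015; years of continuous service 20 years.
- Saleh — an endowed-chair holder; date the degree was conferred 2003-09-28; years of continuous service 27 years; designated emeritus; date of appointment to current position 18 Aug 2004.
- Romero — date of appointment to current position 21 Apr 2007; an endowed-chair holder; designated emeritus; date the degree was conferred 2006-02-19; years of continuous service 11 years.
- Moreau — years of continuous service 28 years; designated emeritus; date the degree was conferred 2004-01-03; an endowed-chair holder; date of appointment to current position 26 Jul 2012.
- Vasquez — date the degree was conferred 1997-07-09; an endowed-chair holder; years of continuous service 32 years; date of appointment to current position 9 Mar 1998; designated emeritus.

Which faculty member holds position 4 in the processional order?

By years of continuous service (higher first): Fontaine (33 years); then Vasquez (32 years); then Szabo (29 years); then Moreau (28 years); then Saleh (27 years); then Obi (22 years); then Castillo and Ibarra (both 20 years); then Romero (11 years); then Abara (6 years).
Castillo and Ibarra both have date the degree was conferred 2005-09-21, so the next rule applies.
Castillo and Ibarra are each designated emeritus, so the next rule applies.
Among Castillo and Ibarra, alphabetically by surname: Castillo before Ibarra.
Order: Fontaine, Vasquez, Szabo, Moreau, Saleh, Obi, Castillo, Ibarra, Romero, Abara.

Moreau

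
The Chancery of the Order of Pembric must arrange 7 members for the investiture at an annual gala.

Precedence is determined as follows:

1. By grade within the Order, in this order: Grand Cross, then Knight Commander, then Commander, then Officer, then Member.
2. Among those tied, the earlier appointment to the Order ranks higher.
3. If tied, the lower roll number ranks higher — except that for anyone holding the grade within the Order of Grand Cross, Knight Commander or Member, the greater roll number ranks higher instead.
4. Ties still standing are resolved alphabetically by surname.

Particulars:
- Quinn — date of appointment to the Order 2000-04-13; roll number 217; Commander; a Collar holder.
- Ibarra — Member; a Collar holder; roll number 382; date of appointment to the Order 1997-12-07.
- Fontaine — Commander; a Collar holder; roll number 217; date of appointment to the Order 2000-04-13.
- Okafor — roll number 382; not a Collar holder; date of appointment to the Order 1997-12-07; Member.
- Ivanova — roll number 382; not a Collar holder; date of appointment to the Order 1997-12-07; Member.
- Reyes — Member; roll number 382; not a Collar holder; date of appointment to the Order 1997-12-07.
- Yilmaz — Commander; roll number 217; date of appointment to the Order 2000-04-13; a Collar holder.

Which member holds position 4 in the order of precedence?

By grade within the Order: Fontaine, Quinn and Yilmaz (Commander); then Ibarra, Ivanova, Okafor and Reyes (Member).
Fontaine, Quinn and Yilmaz all have date of appointment to the Order 2000-04-13, so the next rule applies.
Fontaine, Quinn and Yilmaz all have roll number 217, so the next rule applies.
Among Fontaine, Quinn and Yilmaz, alphabetically by surname: Fontaine before Quinn before Yilmaz.
Ibarra, Ivanova, Okafor and Reyes all have date of appointment to the Order 1997-12-07, so the next rule applies.
Ibarra, Ivanova, Okafor and Reyes all have roll number 382, so the next rule applies.
Among Ibarra, Ivanova, Okafor and Reyes, alphabetically by surname: Ibarra before Ivanova before Okafor before Reyes.
Order: Fontaine, Quinn, Yilmaz, Ibarra, Ivanova, Okafor, Reyes.

Ibarra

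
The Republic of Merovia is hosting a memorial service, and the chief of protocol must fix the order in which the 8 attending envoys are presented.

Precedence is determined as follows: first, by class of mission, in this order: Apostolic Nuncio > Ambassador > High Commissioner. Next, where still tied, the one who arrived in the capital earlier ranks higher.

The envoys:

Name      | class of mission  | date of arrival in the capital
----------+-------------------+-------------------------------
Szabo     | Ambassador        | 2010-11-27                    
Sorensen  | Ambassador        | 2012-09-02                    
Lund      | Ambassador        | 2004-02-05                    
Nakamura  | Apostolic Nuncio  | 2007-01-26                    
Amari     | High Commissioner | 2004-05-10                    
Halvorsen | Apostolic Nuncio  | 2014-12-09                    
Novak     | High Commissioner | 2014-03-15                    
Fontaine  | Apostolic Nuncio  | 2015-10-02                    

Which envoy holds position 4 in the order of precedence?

By class of mission: Nakamura, Halvorsen and Fontaine (Apostolic Nuncio); then Lund, Szabo and Sorensen (Ambassador); then Amari and Novak (High Commissioner).
Among Nakamura, Halvorsen and Fontaine, by date of arrival in the capital (earlier first): Nakamura (2007-01-26) before Halvorsen (2014-12-09) before Fontaine (2015-10-02).
Among Lund, Szabo and Sorensen, by date of arrival in the capital (earlier first): Lund (2004-02-05) before Szabo (2010-11-27) before Sorensen (2012-09-02).
Among Amari and Novak, by date of arrival in the capital (earlier first): Amari (2004-05-10) before Novak (2014-03-15).
Order: Nakamura, Halvorsen, Fontaine, Lund, Szabo, Sorensen, Amari, Novak.

Lund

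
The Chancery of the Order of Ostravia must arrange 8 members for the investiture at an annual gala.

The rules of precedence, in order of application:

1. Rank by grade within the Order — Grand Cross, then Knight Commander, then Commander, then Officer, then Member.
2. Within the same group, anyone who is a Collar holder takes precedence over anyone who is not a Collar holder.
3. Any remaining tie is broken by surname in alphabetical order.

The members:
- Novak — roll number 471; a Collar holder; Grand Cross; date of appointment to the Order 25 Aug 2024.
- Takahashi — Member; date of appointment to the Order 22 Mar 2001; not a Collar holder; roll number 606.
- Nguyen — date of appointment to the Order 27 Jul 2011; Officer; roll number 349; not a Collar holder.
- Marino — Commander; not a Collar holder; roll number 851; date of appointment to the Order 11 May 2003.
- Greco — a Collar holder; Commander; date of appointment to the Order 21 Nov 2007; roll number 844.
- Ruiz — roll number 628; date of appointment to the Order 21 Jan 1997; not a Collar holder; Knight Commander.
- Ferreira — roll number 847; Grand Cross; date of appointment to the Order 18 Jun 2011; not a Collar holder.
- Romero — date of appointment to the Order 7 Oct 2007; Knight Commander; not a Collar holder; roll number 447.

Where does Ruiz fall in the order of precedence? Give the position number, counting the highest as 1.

4

By grade within the Order: Novak and Ferreira (Grand Cross); then Romero and Ruiz (Knight Commander); then Greco and Marino (Commander); then Nguyen (Officer); then Takahashi (Member).
Among Novak and Ferreira, a Collar holder before not a Collar holder: Novak (a Collar holder) before Ferreira (not a Collar holder).
Romero and Ruiz are each not a Collar holder, so the next rule applies.
Among Romero and Ruiz, alphabetically by surname: Romero before Ruiz.
Among Greco and Marino, a Collar holder before not a Collar holder: Greco (a Collar holder) before Marino (not a Collar holder).
Order: Novak, Ferreira, Romero, Ruiz, Greco, Marino, Nguyen, Takahashi. So position 4.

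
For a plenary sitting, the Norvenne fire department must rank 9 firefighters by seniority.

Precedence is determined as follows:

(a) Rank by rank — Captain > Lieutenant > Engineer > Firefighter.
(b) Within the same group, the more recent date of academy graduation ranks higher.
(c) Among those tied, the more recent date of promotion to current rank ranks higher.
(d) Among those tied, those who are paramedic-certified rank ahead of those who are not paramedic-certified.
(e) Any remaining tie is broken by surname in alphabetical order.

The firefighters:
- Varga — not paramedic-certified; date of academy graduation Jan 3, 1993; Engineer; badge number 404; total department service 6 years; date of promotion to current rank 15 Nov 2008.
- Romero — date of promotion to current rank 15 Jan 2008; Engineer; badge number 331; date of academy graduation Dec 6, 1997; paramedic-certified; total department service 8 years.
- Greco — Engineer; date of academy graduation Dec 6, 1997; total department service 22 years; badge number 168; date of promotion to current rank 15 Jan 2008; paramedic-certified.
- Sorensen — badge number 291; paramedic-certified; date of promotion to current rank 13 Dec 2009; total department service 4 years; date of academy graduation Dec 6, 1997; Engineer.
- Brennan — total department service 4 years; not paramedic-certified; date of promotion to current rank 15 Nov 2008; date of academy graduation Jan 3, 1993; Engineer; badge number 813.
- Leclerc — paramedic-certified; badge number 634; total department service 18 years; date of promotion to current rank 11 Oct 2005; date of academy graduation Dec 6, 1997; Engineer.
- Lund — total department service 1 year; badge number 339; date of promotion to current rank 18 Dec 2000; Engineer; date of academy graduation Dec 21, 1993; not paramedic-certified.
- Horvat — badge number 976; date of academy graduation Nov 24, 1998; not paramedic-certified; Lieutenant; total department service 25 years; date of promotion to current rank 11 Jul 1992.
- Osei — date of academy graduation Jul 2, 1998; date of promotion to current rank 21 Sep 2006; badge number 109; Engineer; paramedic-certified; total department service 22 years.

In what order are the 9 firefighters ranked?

By rank: Horvat (Lieutenant); then Osei, Sorensen, Greco, Romero, Leclerc, Lund, Brennan and Varga (Engineer).
Among Osei, Sorensen, Greco, Romero, Leclerc, Lund, Brennan and Varga, by date of academy graduation (later first): Osei (Jul 2, 1998) before Sorensen, Greco, Romero and Leclerc (Dec 6, 1997) before Lund (Dec 21, 1993) before Brennan and Varga (Jan 3, 1993).
Among Sorensen, Greco, Romero and Leclerc, by date of promotion to current rank (later first): Sorensen (13 Dec 2009) before Greco and Romero (15 Jan 2008) before Leclerc (11 Oct 2005).
Greco and Romero are each paramedic-certified, so the next rule applies.
Among Greco and Romero, alphabetically by surname: Greco before Romero.
Brennan and Varga both have date of promotion to current rank 15 Nov 2008, so the next rule applies.
Brennan and Varga are each not paramedic-certified, so the next rule applies.
Among Brennan and Varga, alphabetically by surname: Brennan before Varga.
Full order: Horvat, Osei, Sorensen, Greco, Romero, Leclerc, Lund, Brennan, Varga.

Horvat, Osei, Sorensen, Greco, Romero, Leclerc, Lund, Brennan, Varga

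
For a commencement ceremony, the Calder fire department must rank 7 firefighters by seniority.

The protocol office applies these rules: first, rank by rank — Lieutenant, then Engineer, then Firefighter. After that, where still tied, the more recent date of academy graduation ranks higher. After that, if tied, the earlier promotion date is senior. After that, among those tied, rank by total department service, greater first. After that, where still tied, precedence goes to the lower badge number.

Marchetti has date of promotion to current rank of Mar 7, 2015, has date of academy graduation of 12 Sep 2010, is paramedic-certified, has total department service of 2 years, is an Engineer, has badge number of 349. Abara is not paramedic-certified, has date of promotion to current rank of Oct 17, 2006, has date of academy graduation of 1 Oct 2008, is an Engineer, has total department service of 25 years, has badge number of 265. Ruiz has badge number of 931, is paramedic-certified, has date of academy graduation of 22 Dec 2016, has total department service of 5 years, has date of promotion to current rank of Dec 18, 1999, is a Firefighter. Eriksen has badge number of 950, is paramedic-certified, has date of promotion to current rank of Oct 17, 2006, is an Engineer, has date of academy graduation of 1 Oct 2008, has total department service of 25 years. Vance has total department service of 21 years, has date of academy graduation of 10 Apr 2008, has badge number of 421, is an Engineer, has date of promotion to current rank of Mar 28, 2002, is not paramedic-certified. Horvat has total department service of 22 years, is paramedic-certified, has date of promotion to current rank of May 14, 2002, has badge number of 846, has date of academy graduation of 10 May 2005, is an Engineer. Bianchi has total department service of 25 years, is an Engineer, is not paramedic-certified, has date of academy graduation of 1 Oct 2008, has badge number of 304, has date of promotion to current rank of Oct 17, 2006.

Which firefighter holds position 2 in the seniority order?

By rank: Marchetti, Abara, Bianchi, Eriksen, Vance and Horvat (Engineer); then Ruiz (Firefighter).
Among Marchetti, Abara, Bianchi, Eriksen, Vance and Horvat, by date of academy graduation (later first): Marchetti (12 Sep 2010) before Abara, Bianchi and Eriksen (1 Oct 2008) before Vance (10 Apr 2008) before Horvat (10 May 2005).
Abara, Bianchi and Eriksen all have date of promotion to current rank Oct 17, 2006, so the next rule applies.
Abara, Bianchi and Eriksen all have total department service 25 years, so the next rule applies.
Among Abara, Bianchi and Eriksen, by badge number (lower first): Abara (265) before Bianchi (304) before Eriksen (950).
Order: Marchetti, Abara, Bianchi, Eriksen, Vance, Horvat, Ruiz.

Abara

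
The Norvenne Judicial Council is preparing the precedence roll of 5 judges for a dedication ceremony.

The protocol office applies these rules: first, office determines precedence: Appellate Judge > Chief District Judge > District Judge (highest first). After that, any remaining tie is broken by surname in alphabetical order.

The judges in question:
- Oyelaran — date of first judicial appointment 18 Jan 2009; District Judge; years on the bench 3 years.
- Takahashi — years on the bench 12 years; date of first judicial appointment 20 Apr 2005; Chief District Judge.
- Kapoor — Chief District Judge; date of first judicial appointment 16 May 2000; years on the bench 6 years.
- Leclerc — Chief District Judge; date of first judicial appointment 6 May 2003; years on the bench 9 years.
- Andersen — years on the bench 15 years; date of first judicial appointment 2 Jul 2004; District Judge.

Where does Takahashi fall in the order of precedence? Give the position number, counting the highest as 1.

By office: Kapoor, Leclerc and Takahashi (Chief District Judge); then Andersen and Oyelaran (District Judge).
Among Kapoor, Leclerc and Takahashi, alphabetically by surname: Kapoor before Leclerc before Takahashi.
Among Andersen and Oyelaran, alphabetically by surname: Andersen before Oyelaran.
Order: Kapoor, Leclerc, Takahashi, Andersen, Oyelaran. So position 3.

3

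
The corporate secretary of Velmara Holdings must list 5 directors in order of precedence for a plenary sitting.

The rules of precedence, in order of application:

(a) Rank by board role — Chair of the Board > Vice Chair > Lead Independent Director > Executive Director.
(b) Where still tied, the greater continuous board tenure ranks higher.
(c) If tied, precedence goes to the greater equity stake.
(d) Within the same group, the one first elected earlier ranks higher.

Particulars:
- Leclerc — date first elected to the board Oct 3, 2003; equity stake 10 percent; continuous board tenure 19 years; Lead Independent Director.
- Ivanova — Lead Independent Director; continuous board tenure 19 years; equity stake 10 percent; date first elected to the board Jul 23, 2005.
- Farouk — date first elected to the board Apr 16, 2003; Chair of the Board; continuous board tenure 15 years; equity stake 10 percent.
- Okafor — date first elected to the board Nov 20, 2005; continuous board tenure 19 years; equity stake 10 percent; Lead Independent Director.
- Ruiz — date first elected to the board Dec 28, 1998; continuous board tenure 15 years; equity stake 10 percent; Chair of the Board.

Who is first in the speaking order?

Ruiz

By board role: Ruiz and Farouk (Chair of the Board); then Leclerc, Ivanova and Okafor (Lead Independent Director).
Ruiz and Farouk both have continuous board tenure 15 years, so the next rule applies.
Ruiz and Farouk both have equity stake 10 percent, so the next rule applies.
Among Ruiz and Farouk, by date first elected to the board (earlier first): Ruiz (Dec 28, 1998) before Farouk (Apr 16, 2003).
Leclerc, Ivanova and Okafor all have continuous board tenure 19 years, so the next rule applies.
Leclerc, Ivanova and Okafor all have equity stake 10 percent, so the next rule applies.
Among Leclerc, Ivanova and Okafor, by date first elected to the board (earlier first): Leclerc (Oct 3, 2003) before Ivanova (Jul 23, 2005) before Okafor (Nov 20, 2005).
Order: Ruiz, Farouk, Leclerc, Ivanova, Okafor.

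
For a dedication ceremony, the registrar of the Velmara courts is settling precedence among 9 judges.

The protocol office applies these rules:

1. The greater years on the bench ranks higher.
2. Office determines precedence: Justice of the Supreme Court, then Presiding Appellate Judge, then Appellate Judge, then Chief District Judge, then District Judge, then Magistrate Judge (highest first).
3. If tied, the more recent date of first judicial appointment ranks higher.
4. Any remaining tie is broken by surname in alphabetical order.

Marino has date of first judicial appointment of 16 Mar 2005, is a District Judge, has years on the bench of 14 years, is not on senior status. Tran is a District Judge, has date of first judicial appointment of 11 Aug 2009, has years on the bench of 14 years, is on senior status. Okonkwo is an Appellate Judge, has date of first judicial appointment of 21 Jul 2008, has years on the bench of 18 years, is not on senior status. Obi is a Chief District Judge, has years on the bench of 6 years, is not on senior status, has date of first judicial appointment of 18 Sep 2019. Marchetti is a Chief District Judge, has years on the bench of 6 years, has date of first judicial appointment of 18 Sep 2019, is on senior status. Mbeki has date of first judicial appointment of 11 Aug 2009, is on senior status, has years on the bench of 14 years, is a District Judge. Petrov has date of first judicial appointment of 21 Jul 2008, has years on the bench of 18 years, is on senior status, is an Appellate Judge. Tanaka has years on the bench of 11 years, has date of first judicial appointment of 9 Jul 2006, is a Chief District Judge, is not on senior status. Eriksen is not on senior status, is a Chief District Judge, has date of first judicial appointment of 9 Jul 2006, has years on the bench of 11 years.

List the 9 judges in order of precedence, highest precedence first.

By years on the bench (higher first): Okonkwo and Petrov (both 18 years); then Mbeki, Tran and Marino (each 14 years); then Eriksen and Tanaka (both 11 years); then Marchetti and Obi (both 6 years).
Okonkwo and Petrov are each Appellate Judge, so the next rule applies.
Okonkwo and Petrov both have date of first judicial appointment 21 Jul 2008, so the next rule applies.
Among Okonkwo and Petrov, alphabetically by surname: Okonkwo before Petrov.
Mbeki, Tran and Marino are each District Judge, so the next rule applies.
Among Mbeki, Tran and Marino, by date of first judicial appointment (later first): Mbeki and Tran (11 Aug 2009) before Marino (16 Mar 2005).
Among Mbeki and Tran, alphabetically by surname: Mbeki before Tran.
Eriksen and Tanaka are each Chief District Judge, so the next rule applies.
Eriksen and Tanaka both have date of first judicial appointment 9 Jul 2006, so the next rule applies.
Among Eriksen and Tanaka, alphabetically by surname: Eriksen before Tanaka.
Marchetti and Obi are each Chief District Judge, so the next rule applies.
Marchetti and Obi both have date of first judicial appointment 18 Sep 2019, so the next rule applies.
Among Marchetti and Obi, alphabetically by surname: Marchetti before Obi.
Full order: Okonkwo, Petrov, Mbeki, Tran, Marino, Eriksen, Tanaka, Marchetti, Obi.

Okonkwo, Petrov, Mbeki, Tran, Marino, Eriksen, Tanaka, Marchetti, Obi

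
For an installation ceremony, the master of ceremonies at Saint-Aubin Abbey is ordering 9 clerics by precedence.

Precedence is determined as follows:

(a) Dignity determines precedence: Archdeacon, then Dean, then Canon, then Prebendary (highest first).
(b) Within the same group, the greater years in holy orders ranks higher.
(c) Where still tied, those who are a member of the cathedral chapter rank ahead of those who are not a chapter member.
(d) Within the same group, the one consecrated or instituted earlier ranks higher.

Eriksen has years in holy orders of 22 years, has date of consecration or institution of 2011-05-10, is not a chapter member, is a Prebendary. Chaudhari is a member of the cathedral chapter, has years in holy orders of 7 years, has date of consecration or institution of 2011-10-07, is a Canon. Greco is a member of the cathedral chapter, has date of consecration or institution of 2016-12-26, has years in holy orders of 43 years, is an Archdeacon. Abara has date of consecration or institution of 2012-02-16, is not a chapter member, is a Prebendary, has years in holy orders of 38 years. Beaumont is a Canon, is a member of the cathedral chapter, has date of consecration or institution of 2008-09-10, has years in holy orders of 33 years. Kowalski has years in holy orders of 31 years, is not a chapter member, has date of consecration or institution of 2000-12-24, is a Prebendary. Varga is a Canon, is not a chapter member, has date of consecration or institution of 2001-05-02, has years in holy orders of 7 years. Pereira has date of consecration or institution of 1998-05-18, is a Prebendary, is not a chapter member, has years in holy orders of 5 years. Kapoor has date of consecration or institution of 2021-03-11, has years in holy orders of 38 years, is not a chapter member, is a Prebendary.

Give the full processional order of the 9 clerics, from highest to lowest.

By dignity: Greco (Archdeacon); then Beaumont, Chaudhari and Varga (Canon); then Abara, Kapoor, Kowalski, Eriksen and Pereira (Prebendary).
Among Beaumont, Chaudhari and Varga, by years in holy orders (higher first): Beaumont (33 years) before Chaudhari and Varga (7 years).
Among Chaudhari and Varga, a member of the cathedral chapter before not a chapter member: Chaudhari (a member of the cathedral chapter) before Varga (not a chapter member).
Among Abara, Kapoor, Kowalski, Eriksen and Pereira, by years in holy orders (higher first): Abara and Kapoor (38 years) before Kowalski (31 years) before Eriksen (22 years) before Pereira (5 years).
Abara and Kapoor are each not a chapter member, so the next rule applies.
Among Abara and Kapoor, by date of consecration or institution (earlier first): Abara (2012-02-16) before Kapoor (2021-03-11).
Full order: Greco, Beaumont, Chaudhari, Varga, Abara, Kapoor, Kowalski, Eriksen, Pereira.

Greco, Beaumont, Chaudhari, Varga, Abara, Kapoor, Kowalski, Eriksen, Pereira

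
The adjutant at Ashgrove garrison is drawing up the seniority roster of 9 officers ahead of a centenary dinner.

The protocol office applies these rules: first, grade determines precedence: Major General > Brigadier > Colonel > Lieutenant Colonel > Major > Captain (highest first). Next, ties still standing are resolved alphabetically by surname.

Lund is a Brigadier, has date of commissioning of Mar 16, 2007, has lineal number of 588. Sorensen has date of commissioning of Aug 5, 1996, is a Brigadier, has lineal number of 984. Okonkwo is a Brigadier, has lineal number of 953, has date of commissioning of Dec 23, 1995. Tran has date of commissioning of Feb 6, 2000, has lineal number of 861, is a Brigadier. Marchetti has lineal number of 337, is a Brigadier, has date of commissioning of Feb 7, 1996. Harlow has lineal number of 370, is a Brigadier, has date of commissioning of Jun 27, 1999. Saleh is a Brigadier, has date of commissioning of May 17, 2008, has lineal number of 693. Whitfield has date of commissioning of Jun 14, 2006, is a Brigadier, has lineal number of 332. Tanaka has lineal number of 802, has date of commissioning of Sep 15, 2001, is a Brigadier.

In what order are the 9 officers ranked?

Harlow, Lund, Marchetti, Okonkwo, Saleh, Sorensen, Tanaka, Tran, Whitfield

By grade: Harlow, Lund, Marchetti, Okonkwo, Saleh, Sorensen, Tanaka, Tran and Whitfield (Brigadier).
Among Harlow, Lund, Marchetti, Okonkwo, Saleh, Sorensen, Tanaka, Tran and Whitfield, alphabetically by surname: Harlow before Lund before Marchetti before Okonkwo before Saleh before Sorensen before Tanaka before Tran before Whitfield.
Full order: Harlow, Lund, Marchetti, Okonkwo, Saleh, Sorensen, Tanaka, Tran, Whitfield.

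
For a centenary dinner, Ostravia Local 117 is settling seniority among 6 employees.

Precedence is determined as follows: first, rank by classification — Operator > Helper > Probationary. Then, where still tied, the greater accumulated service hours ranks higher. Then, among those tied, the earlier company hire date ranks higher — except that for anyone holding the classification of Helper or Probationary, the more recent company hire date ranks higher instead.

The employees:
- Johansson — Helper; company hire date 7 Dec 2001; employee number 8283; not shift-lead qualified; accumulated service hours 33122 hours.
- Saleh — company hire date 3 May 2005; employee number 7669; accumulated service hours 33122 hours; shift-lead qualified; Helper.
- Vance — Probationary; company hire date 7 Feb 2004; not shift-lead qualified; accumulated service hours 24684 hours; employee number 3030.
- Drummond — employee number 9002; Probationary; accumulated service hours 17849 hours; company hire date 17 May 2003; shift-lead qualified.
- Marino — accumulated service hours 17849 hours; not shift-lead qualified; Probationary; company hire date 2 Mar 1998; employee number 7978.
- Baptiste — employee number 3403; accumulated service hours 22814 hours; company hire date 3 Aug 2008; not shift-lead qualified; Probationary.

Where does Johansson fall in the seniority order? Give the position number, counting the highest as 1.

By classification: Saleh and Johansson (Helper); then Vance, Baptiste, Drummond and Marino (Probationary).
Saleh and Johansson both have accumulated service hours 33122 hours, so the next rule applies.
Among Saleh and Johansson, by company hire date (later first) (reversed rule for this group): Saleh (3 May 2005) before Johansson (7 Dec 2001).
Among Vance, Baptiste, Drummond and Marino, by accumulated service hours (higher first): Vance (24684 hours) before Baptiste (22814 hours) before Drummond and Marino (17849 hours).
Among Drummond and Marino, by company hire date (later first) (reversed rule for this group): Drummond (17 May 2003) before Marino (2 Mar 1998).
Order: Saleh, Johansson, Vance, Baptiste, Drummond, Marino. So position 2.

2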